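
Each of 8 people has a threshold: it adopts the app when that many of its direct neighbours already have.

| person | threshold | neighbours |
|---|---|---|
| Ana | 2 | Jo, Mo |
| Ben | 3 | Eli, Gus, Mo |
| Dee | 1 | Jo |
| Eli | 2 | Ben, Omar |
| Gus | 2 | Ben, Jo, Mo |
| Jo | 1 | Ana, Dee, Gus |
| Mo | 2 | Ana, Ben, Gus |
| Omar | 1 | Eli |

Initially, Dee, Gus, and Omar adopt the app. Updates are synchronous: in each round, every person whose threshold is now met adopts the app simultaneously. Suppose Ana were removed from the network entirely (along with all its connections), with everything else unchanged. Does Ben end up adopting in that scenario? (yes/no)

With Ana removed:
Round 1 — Dee, Gus, Omar adopt the app (initial).
Round 2 — checking thresholds:
  Ben: 1 of 3 neighbours < 3, not yet.
  Eli: 1 of 2 neighbours < 2, not yet.
  Jo: 2 of 2 neighbours ≥ 1, adopts the app.
  Mo: 1 of 2 neighbours < 2, not yet.
Round 3 — no new adoptions; cascade stops.

no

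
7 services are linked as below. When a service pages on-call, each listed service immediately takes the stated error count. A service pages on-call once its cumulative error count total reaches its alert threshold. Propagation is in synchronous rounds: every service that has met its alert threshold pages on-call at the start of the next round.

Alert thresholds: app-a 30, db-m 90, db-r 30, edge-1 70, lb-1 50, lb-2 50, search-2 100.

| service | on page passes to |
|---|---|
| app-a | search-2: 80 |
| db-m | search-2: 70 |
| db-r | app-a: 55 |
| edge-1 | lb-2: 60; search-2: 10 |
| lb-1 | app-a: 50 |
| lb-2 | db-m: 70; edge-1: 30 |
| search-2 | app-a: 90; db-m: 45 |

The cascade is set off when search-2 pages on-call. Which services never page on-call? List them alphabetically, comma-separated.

Round 1 — search-2 pages on-call (initial).
  app-a: +90 → 90 ≥ 30
  db-m: +45 → 45 < 90
Round 2 — app-a pages on-call.
No further pages.

db-m, db-r, edge-1, lb-1, lb-2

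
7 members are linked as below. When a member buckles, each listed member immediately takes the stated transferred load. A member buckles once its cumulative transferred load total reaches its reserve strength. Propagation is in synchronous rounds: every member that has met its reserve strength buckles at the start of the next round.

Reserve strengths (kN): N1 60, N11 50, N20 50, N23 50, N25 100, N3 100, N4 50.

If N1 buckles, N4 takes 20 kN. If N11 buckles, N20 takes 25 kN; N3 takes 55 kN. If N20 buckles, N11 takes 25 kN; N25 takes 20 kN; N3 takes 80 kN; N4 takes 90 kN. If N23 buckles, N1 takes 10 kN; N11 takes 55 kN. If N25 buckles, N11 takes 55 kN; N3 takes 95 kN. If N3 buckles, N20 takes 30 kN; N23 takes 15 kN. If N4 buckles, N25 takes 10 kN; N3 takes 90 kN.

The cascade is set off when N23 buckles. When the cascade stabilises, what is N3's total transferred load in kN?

Round 1 — N23 buckles (initial).
  N1: +10 → 10 < 60
  N11: +55 → 55 ≥ 50
Round 2 — N11 buckles.
  N20: +25 → 25 < 50
  N3: +55 → 55 < 100
No further bucklings.

55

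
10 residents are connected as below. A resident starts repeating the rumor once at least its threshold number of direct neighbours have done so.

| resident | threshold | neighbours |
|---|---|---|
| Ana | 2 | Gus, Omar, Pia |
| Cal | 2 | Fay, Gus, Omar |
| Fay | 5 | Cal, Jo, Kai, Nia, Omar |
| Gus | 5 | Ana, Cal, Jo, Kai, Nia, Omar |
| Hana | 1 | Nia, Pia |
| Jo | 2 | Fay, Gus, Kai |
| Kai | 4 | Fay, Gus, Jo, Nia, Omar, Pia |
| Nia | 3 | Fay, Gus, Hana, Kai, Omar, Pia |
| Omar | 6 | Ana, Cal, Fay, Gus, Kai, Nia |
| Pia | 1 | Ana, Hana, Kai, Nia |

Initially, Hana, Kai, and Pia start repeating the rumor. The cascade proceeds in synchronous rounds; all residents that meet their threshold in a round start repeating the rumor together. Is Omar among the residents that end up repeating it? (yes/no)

no

Round 1 — Hana, Kai, Pia start repeating the rumor (initial).
Round 2 — checking thresholds:
  Ana: 1 of 3 neighbours < 2, below threshold.
  Fay: 1 of 5 neighbours < 5, below threshold.
  Gus: 1 of 6 neighbours < 5, below threshold.
  Jo: 1 of 3 neighbours < 2, below threshold.
  Nia: 3 of 6 neighbours ≥ 3, starts repeating the rumor.
  Omar: 1 of 6 neighbours < 6, below threshold.
Round 3 — no new spreads; cascade stops.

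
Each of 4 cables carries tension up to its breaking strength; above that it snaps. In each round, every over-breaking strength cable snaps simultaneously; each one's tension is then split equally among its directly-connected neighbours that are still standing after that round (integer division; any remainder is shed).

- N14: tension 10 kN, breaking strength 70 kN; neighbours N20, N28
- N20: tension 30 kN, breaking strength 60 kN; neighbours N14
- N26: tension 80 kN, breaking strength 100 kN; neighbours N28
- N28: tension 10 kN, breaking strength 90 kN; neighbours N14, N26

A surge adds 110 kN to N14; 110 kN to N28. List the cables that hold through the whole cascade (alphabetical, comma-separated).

Round 1 — N14 at 120 > 70; N28 at 120 > 90. N14, N28 snap.
  N14 sheds 120 kN to N20: 120 each.
    N20: 30+120 = 150 > 60
  N28 sheds 120 kN to N26: 120 each.
    N26: 80+120 = 200 > 100
Round 2 — N20, N26 snap.
  N20 sheds 150 kN: no online neighbours, lost.
  N26 sheds 200 kN: no online neighbours, lost.
No further breaks.

none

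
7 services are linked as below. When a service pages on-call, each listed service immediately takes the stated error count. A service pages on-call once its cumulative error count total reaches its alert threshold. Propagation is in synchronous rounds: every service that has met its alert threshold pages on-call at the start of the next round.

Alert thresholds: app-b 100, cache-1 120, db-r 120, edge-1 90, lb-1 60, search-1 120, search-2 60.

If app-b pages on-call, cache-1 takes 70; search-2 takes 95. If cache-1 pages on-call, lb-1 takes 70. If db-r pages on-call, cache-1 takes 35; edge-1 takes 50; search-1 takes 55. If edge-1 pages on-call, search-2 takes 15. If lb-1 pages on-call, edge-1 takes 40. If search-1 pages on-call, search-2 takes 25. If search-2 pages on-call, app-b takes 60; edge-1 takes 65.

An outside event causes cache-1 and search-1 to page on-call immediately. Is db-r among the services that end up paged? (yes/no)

no

Round 1 — cache-1, search-1 page on-call (initial).
  lb-1: +70 → 70 ≥ 60
  search-2: +25 → 25 < 60
Round 2 — lb-1 pages on-call.
  edge-1: +40 → 40 < 90
No further pages.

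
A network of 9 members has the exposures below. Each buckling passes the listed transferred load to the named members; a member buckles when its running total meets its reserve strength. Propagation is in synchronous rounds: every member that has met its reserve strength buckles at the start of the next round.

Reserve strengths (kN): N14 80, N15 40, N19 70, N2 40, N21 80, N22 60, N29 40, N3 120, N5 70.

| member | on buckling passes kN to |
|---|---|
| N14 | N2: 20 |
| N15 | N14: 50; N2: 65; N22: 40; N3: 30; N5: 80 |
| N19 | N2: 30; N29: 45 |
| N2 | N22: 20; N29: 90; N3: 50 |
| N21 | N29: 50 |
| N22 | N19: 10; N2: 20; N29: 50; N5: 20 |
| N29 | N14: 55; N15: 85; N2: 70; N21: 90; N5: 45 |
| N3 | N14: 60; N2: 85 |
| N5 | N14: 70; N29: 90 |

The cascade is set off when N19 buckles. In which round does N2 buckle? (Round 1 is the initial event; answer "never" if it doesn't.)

Round 1 — N19 buckles (initial).
  N2: +30 → 30 < 40
  N29: +45 → 45 ≥ 40
Round 2 — N29 buckles.
  N14: +55 → 55 < 80
  N15: +85 → 85 ≥ 40
  N2: +70 → 100 ≥ 40
  N21: +90 → 90 ≥ 80
  N5: +45 → 45 < 70
Round 3 — N15, N2, N21 buckle.
  N14: +50 → 105 ≥ 80
  N22: +40+20 → 60 ≥ 60
  N3: +30+50 → 80 < 120
  N5: +80 → 125 ≥ 70
Round 4 — N14, N22, N5 buckle.
No further bucklings.

3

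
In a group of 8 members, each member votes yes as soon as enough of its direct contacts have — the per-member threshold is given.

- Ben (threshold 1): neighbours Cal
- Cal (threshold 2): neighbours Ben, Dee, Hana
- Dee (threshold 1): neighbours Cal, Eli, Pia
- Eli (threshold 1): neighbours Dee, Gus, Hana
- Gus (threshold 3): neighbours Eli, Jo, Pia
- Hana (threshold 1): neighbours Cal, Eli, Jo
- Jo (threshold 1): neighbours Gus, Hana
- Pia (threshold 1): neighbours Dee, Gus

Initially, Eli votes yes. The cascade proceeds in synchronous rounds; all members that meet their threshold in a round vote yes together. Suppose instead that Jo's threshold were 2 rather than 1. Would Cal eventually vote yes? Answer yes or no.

With Jo's threshold at 2:
Round 1 — Eli votes yes (initial).
Round 2 — checking thresholds:
  Dee: 1 of 3 neighbours ≥ 1, votes yes.
  Gus: 1 of 3 neighbours < 3, holds.
  Hana: 1 of 3 neighbours ≥ 1, votes yes.
Round 3 — checking thresholds:
  Cal: 2 of 3 neighbours ≥ 2, votes yes.
  Gus: 1 of 3 neighbours < 3, holds.
  Jo: 1 of 2 neighbours < 2, holds.
  Pia: 1 of 2 neighbours ≥ 1, votes yes.
Round 4 — checking thresholds:
  Ben: 1 of 1 neighbours ≥ 1, votes yes.
  Gus: 2 of 3 neighbours < 3, holds.
  Jo: 1 of 2 neighbours < 2, holds.
Round 5 — no new yes votes; cascade stops.

yes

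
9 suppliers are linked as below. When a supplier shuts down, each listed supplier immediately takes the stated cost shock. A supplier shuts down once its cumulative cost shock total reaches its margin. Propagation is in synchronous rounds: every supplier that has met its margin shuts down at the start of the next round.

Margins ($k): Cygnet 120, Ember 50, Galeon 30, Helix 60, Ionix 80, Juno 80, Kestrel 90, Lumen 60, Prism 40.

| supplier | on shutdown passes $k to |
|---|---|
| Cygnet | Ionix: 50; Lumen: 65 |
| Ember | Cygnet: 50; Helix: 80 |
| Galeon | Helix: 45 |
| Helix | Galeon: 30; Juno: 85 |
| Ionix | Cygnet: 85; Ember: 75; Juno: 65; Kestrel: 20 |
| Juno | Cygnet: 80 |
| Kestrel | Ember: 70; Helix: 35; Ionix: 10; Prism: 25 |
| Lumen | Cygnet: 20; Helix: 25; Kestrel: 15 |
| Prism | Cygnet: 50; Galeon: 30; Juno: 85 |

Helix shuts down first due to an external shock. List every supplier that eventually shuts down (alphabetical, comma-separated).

Galeon, Helix, Juno

Round 1 — Helix shuts down (initial).
  Galeon: +30 → 30 ≥ 30
  Juno: +85 → 85 ≥ 80
Round 2 — Galeon, Juno shut down.
  Cygnet: +80 → 80 < 120
No further shutdowns.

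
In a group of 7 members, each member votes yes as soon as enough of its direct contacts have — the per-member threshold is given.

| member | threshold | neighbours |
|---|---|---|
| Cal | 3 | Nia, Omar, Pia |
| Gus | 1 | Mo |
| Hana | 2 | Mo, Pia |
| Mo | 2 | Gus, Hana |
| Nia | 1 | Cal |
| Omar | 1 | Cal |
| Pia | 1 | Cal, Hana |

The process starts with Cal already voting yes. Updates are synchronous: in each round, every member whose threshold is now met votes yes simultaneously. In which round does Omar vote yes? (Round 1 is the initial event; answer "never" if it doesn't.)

2

Round 1 — Cal votes yes (initial).
Round 2 — checking thresholds:
  Nia: 1 of 1 neighbours ≥ 1, votes yes.
  Omar: 1 of 1 neighbours ≥ 1, votes yes.
  Pia: 1 of 2 neighbours ≥ 1, votes yes.
Round 3 — no new yes votes; cascade stops.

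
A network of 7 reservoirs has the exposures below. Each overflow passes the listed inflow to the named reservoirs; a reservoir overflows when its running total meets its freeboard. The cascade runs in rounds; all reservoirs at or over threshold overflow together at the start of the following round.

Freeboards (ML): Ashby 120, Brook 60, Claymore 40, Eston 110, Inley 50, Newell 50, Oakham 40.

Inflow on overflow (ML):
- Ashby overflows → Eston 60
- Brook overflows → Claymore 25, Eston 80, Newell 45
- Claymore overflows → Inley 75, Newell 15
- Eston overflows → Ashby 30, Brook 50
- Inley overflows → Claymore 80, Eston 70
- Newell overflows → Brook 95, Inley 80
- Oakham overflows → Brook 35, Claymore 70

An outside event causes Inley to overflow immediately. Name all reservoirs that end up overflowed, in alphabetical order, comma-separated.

Round 1 — Inley overflows (initial).
  Claymore: +80 → 80 ≥ 40
  Eston: +70 → 70 < 110
Round 2 — Claymore overflows.
  Newell: +15 → 15 < 50
No further overflows.

Claymore, Inley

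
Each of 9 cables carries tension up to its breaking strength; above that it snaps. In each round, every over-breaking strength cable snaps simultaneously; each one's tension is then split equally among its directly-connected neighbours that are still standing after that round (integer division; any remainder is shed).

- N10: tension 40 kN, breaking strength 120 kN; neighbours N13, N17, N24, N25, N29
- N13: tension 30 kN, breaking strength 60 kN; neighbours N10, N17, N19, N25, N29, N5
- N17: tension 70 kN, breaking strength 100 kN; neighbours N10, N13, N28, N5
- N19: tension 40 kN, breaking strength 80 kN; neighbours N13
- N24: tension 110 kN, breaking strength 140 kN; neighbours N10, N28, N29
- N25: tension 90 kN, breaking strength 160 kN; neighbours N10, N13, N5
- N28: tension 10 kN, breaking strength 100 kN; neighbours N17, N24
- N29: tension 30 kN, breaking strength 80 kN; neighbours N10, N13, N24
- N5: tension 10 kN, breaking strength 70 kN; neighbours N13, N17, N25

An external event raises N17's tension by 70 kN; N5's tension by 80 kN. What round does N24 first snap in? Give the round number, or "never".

Round 1 — N17 at 140 > 100; N5 at 90 > 70. N17, N5 snap.
  N17 sheds 140 kN to N10, N13, N28: 46 each (2 lost).
    N10: 40+46 = 86 ≤ 120
    N13: 30+46 = 76 > 60
    N28: 10+46 = 56 ≤ 100
  N5 sheds 90 kN to N13, N25: 45 each.
    N13: 76+45 = 121 > 60
    N25: 90+45 = 135 ≤ 160
Round 2 — N13 snaps.
  N13 sheds 121 kN to N10, N19, N25, N29: 30 each (1 lost).
    N10: 86+30 = 116 ≤ 120
    N19: 40+30 = 70 ≤ 80
    N25: 135+30 = 165 > 160
    N29: 30+30 = 60 ≤ 80
Round 3 — N25 snaps.
  N25 sheds 165 kN to N10: 165 each.
    N10: 116+165 = 281 > 120
Round 4 — N10 snaps.
  N10 sheds 281 kN to N24, N29: 140 each (1 lost).
    N24: 110+140 = 250 > 140
    N29: 60+140 = 200 > 80
Round 5 — N24, N29 snap.
  N24 sheds 250 kN to N28: 250 each.
    N28: 56+250 = 306 > 100
  N29 sheds 200 kN: no online neighbours, lost.
Round 6 — N28 snaps.
  N28 sheds 306 kN: no online neighbours, lost.
No further breaks.

5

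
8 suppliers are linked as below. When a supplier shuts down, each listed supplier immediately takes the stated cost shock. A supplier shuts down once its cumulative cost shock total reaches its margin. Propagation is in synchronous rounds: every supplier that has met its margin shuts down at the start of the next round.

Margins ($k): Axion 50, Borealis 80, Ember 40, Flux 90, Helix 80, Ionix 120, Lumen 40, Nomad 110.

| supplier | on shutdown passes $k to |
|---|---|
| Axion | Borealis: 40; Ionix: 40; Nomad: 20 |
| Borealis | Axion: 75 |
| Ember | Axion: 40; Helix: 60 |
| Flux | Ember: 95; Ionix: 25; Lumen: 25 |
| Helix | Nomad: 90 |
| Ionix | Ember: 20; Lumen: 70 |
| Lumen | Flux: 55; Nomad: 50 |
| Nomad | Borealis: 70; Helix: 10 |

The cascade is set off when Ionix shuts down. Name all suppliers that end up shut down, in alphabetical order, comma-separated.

Ionix, Lumen

Round 1 — Ionix shuts down (initial).
  Ember: +20 → 20 < 40
  Lumen: +70 → 70 ≥ 40
Round 2 — Lumen shuts down.
  Flux: +55 → 55 < 90
  Nomad: +50 → 50 < 110
No further shutdowns.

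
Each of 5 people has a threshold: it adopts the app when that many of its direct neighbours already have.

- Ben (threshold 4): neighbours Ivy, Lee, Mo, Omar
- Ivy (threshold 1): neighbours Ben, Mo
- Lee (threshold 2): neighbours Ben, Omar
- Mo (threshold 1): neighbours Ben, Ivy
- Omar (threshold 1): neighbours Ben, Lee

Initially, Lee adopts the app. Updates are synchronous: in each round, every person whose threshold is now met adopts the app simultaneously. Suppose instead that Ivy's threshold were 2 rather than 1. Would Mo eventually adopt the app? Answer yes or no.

no

With Ivy's threshold at 2:
Round 1 — Lee adopts the app (initial).
Round 2 — checking thresholds:
  Ben: 1 of 4 neighbours < 4, not yet.
  Omar: 1 of 2 neighbours ≥ 1, adopts the app.
Round 3 — no new adoptions; cascade stops.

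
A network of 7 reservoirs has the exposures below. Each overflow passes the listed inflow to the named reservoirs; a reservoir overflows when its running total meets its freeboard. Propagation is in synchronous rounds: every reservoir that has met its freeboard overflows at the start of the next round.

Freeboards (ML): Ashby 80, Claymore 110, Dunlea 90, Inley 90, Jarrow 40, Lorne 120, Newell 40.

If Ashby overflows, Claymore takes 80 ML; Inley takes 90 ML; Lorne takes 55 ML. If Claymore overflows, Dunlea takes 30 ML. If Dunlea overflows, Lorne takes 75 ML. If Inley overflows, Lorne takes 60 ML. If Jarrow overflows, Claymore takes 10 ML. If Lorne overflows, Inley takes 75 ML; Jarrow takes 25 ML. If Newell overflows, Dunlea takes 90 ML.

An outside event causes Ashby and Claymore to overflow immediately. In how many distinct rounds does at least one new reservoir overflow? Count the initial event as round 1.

Round 1 — Ashby, Claymore overflow (initial).
  Dunlea: +30 → 30 < 90
  Inley: +90 → 90 ≥ 90
  Lorne: +55 → 55 < 120
Round 2 — Inley overflows.
  Lorne: +60 → 115 < 120
No further overflows.

2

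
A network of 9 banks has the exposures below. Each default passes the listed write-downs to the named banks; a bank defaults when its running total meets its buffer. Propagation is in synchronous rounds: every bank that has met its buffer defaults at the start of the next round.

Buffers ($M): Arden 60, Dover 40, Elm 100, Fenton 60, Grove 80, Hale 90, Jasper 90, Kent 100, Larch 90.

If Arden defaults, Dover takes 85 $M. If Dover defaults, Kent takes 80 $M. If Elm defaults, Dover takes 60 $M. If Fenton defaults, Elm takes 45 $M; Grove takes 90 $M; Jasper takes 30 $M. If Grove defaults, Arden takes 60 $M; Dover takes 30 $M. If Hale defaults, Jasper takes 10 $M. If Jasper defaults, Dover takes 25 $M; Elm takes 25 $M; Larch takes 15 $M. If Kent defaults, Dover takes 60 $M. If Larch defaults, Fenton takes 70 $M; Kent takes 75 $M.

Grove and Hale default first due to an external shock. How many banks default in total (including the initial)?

4

Round 1 — Grove, Hale default (initial).
  Arden: +60 → 60 ≥ 60
  Dover: +30 → 30 < 40
  Jasper: +10 → 10 < 90
Round 2 — Arden defaults.
  Dover: +85 → 115 ≥ 40
Round 3 — Dover defaults.
  Kent: +80 → 80 < 100
No further defaults.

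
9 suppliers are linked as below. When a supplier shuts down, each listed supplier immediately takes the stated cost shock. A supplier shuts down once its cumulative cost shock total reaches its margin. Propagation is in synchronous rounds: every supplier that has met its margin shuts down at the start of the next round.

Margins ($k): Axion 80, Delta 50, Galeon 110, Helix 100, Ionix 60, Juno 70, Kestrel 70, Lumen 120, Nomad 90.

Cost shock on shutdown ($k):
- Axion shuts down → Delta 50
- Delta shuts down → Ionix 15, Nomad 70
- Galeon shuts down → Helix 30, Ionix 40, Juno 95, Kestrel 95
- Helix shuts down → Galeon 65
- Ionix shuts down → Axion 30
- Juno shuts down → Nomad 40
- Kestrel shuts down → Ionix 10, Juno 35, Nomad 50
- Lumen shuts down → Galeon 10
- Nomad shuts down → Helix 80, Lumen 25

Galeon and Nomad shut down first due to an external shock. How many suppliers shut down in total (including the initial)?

Round 1 — Galeon, Nomad shut down (initial).
  Helix: +30+80 → 110 ≥ 100
  Ionix: +40 → 40 < 60
  Juno: +95 → 95 ≥ 70
  Kestrel: +95 → 95 ≥ 70
  Lumen: +25 → 25 < 120
Round 2 — Helix, Juno, Kestrel shut down.
  Ionix: +10 → 50 < 60
No further shutdowns.

5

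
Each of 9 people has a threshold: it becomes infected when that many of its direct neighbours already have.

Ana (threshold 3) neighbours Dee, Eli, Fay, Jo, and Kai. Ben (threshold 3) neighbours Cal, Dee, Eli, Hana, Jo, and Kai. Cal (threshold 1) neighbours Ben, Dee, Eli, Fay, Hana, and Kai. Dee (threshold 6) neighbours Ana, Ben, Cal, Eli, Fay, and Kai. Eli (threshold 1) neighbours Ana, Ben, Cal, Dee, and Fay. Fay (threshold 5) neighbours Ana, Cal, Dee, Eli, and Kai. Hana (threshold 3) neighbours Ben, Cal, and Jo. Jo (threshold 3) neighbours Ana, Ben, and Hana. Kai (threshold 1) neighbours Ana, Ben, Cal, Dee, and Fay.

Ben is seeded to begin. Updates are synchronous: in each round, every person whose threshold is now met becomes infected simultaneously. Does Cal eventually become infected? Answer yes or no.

yes

Round 1 — Ben becomes infected (initial).
Round 2 — checking thresholds:
  Cal: 1 of 6 neighbours ≥ 1, becomes infected.
  Dee: 1 of 6 neighbours < 6, holds.
  Eli: 1 of 5 neighbours ≥ 1, becomes infected.
  Hana: 1 of 3 neighbours < 3, holds.
  Jo: 1 of 3 neighbours < 3, holds.
  Kai: 1 of 5 neighbours ≥ 1, becomes infected.
Round 3 — no new infections; cascade stops.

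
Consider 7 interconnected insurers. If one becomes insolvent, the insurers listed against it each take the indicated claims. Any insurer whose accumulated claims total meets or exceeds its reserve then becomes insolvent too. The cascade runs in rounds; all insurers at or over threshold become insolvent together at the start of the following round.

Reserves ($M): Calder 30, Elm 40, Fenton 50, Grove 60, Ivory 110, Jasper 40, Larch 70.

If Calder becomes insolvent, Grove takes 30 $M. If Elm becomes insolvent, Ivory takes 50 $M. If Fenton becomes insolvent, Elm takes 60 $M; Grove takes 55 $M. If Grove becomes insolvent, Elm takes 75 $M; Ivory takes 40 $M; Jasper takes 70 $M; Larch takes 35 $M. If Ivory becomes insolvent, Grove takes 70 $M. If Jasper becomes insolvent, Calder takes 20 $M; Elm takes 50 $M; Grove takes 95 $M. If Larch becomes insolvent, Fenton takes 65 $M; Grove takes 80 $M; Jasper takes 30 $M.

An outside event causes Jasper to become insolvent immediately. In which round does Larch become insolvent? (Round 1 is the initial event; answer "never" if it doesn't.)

Round 1 — Jasper becomes insolvent (initial).
  Calder: +20 → 20 < 30
  Elm: +50 → 50 ≥ 40
  Grove: +95 → 95 ≥ 60
Round 2 — Elm, Grove become insolvent.
  Ivory: +50+40 → 90 < 110
  Larch: +35 → 35 < 70
No further insolvencies.

never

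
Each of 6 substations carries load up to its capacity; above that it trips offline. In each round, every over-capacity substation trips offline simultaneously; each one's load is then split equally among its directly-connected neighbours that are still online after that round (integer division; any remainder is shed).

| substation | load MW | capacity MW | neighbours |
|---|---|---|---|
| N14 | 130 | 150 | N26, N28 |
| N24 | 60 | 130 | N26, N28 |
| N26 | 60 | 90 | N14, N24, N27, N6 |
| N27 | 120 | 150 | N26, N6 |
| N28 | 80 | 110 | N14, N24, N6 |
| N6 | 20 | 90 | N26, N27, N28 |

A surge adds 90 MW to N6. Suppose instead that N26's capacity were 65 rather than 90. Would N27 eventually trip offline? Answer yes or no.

yes

With N26's capacity at 65:
Round 1 — N6 at 110 > 90. N6 trips offline.
  N6 sheds 110 MW to N26, N27, N28: 36 each (2 lost).
    N26: 60+36 = 96 > 65
    N27: 120+36 = 156 > 150
    N28: 80+36 = 116 > 110
Round 2 — N26, N27, N28 trip offline.
  N26 sheds 96 MW to N14, N24: 48 each.
    N14: 130+48 = 178 > 150
    N24: 60+48 = 108 ≤ 130
  N27 sheds 156 MW: no online neighbours, lost.
  N28 sheds 116 MW to N14, N24: 58 each.
    N14: 178+58 = 236 > 150
    N24: 108+58 = 166 > 130
Round 3 — N14, N24 trip offline.
  N14 sheds 236 MW: no online neighbours, lost.
  N24 sheds 166 MW: no online neighbours, lost.
No further trips.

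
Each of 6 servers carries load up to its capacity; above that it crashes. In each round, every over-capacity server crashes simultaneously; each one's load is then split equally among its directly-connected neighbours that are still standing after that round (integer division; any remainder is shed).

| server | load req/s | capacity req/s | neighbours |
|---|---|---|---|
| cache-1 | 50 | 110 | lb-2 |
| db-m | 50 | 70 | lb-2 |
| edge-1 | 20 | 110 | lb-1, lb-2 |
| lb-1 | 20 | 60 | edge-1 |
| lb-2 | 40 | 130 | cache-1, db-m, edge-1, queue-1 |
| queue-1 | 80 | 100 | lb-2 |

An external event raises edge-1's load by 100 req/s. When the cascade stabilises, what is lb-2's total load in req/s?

100

Round 1 — edge-1 at 120 > 110. edge-1 crashes.
  edge-1 sheds 120 req/s to lb-1, lb-2: 60 each.
    lb-1: 20+60 = 80 > 60
    lb-2: 40+60 = 100 ≤ 130
Round 2 — lb-1 crashes.
  lb-1 sheds 80 req/s: no online neighbours, lost.
No further crashes.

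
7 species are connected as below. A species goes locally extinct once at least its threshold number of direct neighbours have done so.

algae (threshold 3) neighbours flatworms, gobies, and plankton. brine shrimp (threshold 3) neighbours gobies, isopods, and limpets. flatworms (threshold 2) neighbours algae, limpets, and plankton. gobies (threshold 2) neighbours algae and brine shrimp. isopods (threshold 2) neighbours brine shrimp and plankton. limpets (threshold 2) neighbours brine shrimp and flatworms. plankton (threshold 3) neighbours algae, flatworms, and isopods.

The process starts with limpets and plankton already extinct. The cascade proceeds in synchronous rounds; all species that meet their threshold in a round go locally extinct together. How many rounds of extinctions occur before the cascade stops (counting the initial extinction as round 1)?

Round 1 — limpets, plankton go locally extinct (initial).
Round 2 — checking thresholds:
  algae: 1 of 3 neighbours < 3, below threshold.
  brine shrimp: 1 of 3 neighbours < 3, below threshold.
  flatworms: 2 of 3 neighbours ≥ 2, goes locally extinct.
  isopods: 1 of 2 neighbours < 2, below threshold.
Round 3 — no new extinctions; cascade stops.

2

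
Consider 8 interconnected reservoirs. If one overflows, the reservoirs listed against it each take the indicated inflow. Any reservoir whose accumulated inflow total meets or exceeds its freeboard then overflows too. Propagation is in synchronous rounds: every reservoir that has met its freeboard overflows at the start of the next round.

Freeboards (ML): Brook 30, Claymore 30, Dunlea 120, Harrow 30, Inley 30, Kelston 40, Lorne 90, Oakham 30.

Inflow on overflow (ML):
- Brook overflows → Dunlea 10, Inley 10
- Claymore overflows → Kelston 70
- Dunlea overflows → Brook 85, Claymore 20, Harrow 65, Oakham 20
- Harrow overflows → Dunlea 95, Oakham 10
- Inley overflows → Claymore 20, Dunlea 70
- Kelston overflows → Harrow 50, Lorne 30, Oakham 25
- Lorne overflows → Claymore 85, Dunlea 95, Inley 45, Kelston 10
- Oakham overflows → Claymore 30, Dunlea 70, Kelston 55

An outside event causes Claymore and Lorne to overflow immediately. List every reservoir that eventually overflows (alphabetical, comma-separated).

Round 1 — Claymore, Lorne overflow (initial).
  Dunlea: +95 → 95 < 120
  Inley: +45 → 45 ≥ 30
  Kelston: +70+10 → 80 ≥ 40
Round 2 — Inley, Kelston overflow.
  Dunlea: +70 → 165 ≥ 120
  Harrow: +50 → 50 ≥ 30
  Oakham: +25 → 25 < 30
Round 3 — Dunlea, Harrow overflow.
  Brook: +85 → 85 ≥ 30
  Oakham: +20+10 → 55 ≥ 30
Round 4 — Brook, Oakham overflow.
No further overflows.

Brook, Claymore, Dunlea, Harrow, Inley, Kelston, Lorne, Oakham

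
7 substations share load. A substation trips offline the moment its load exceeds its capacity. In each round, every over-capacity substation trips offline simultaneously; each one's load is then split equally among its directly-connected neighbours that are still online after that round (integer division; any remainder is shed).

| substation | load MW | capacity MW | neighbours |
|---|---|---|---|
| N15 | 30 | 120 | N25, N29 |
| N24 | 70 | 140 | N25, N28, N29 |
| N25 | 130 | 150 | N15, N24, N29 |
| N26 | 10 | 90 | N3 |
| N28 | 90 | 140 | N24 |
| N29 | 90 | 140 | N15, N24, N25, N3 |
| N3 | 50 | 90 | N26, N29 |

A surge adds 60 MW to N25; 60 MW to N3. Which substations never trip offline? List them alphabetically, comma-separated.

Round 1 — N25 at 190 > 150; N3 at 110 > 90. N25, N3 trip offline.
  N25 sheds 190 MW to N15, N24, N29: 63 each (1 lost).
    N15: 30+63 = 93 ≤ 120
    N24: 70+63 = 133 ≤ 140
    N29: 90+63 = 153 > 140
  N3 sheds 110 MW to N26, N29: 55 each.
    N26: 10+55 = 65 ≤ 90
    N29: 153+55 = 208 > 140
Round 2 — N29 trips offline.
  N29 sheds 208 MW to N15, N24: 104 each.
    N15: 93+104 = 197 > 120
    N24: 133+104 = 237 > 140
Round 3 — N15, N24 trip offline.
  N15 sheds 197 MW: no online neighbours, lost.
  N24 sheds 237 MW to N28: 237 each.
    N28: 90+237 = 327 > 140
Round 4 — N28 trips offline.
  N28 sheds 327 MW: no online neighbours, lost.
No further trips.

N26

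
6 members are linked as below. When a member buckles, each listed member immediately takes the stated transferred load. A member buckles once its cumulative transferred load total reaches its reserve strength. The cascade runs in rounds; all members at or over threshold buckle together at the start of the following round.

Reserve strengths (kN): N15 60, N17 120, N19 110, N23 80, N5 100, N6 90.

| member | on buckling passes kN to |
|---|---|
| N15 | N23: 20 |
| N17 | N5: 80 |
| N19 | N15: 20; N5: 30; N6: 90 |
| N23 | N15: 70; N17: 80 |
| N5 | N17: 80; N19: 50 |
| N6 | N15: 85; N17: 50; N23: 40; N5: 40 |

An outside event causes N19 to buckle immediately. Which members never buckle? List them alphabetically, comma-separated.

N17, N23, N5

Round 1 — N19 buckles (initial).
  N15: +20 → 20 < 60
  N5: +30 → 30 < 100
  N6: +90 → 90 ≥ 90
Round 2 — N6 buckles.
  N15: +85 → 105 ≥ 60
  N17: +50 → 50 < 120
  N23: +40 → 40 < 80
  N5: +40 → 70 < 100
Round 3 — N15 buckles.
  N23: +20 → 60 < 80
No further bucklings.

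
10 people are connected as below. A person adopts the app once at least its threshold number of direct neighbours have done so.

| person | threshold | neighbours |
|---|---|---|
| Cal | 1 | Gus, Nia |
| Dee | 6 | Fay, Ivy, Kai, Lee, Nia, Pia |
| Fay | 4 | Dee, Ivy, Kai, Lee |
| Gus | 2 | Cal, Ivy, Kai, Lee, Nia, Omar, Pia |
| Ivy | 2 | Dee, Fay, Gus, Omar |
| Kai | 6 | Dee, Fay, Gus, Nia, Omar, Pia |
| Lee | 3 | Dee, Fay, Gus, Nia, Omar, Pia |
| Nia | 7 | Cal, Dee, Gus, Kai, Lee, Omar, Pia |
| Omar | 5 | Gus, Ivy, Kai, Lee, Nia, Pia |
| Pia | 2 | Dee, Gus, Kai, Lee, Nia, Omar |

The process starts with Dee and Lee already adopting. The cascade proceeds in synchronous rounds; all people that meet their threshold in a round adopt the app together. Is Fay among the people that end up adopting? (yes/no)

no

Round 1 — Dee, Lee adopt the app (initial).
Round 2 — checking thresholds:
  Fay: 2 of 4 neighbours < 4, not yet.
  Gus: 1 of 7 neighbours < 2, not yet.
  Ivy: 1 of 4 neighbours < 2, not yet.
  Kai: 1 of 6 neighbours < 6, not yet.
  Nia: 2 of 7 neighbours < 7, not yet.
  Omar: 1 of 6 neighbours < 5, not yet.
  Pia: 2 of 6 neighbours ≥ 2, adopts the app.
Round 3 — checking thresholds:
  Fay: 2 of 4 neighbours < 4, not yet.
  Gus: 2 of 7 neighbours ≥ 2, adopts the app.
  Ivy: 1 of 4 neighbours < 2, not yet.
  Kai: 2 of 6 neighbours < 6, not yet.
  Nia: 3 of 7 neighbours < 7, not yet.
  Omar: 2 of 6 neighbours < 5, not yet.
Round 4 — checking thresholds:
  Cal: 1 of 2 neighbours ≥ 1, adopts the app.
  Fay: 2 of 4 neighbours < 4, not yet.
  Ivy: 2 of 4 neighbours ≥ 2, adopts the app.
  Kai: 3 of 6 neighbours < 6, not yet.
  Nia: 4 of 7 neighbours < 7, not yet.
  Omar: 3 of 6 neighbours < 5, not yet.
Round 5 — no new adoptions; cascade stops.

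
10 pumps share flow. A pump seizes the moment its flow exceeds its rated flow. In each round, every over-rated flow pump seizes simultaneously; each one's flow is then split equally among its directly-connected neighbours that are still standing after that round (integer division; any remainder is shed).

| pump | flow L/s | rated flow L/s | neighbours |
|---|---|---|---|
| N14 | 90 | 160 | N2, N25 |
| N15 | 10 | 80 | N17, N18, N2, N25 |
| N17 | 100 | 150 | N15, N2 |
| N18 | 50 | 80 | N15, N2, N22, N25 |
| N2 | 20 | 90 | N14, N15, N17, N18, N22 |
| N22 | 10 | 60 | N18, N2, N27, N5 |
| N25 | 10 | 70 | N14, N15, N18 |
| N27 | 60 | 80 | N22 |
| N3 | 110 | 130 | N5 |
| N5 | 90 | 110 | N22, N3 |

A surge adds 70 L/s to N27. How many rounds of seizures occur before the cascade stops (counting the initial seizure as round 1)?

Round 1 — N27 at 130 > 80. N27 seizes.
  N27 sheds 130 L/s to N22: 130 each.
    N22: 10+130 = 140 > 60
Round 2 — N22 seizes.
  N22 sheds 140 L/s to N18, N2, N5: 46 each (2 lost).
    N18: 50+46 = 96 > 80
    N2: 20+46 = 66 ≤ 90
    N5: 90+46 = 136 > 110
Round 3 — N18, N5 seize.
  N18 sheds 96 L/s to N15, N2, N25: 32 each.
    N15: 10+32 = 42 ≤ 80
    N2: 66+32 = 98 > 90
    N25: 10+32 = 42 ≤ 70
  N5 sheds 136 L/s to N3: 136 each.
    N3: 110+136 = 246 > 130
Round 4 — N2, N3 seize.
  N2 sheds 98 L/s to N14, N15, N17: 32 each (2 lost).
    N14: 90+32 = 122 ≤ 160
    N15: 42+32 = 74 ≤ 80
    N17: 100+32 = 132 ≤ 150
  N3 sheds 246 L/s: no online neighbours, lost.
No further seizures.

4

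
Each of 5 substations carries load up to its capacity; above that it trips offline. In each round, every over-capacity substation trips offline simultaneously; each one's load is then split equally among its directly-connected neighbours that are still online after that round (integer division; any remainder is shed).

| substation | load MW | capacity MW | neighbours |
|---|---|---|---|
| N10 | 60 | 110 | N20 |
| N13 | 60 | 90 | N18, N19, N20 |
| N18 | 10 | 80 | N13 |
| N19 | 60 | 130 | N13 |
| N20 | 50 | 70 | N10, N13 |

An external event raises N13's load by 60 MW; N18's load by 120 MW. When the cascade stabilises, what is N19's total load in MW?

Round 1 — N13 at 120 > 90; N18 at 130 > 80. N13, N18 trip offline.
  N13 sheds 120 MW to N19, N20: 60 each.
    N19: 60+60 = 120 ≤ 130
    N20: 50+60 = 110 > 70
  N18 sheds 130 MW: no online neighbours, lost.
Round 2 — N20 trips offline.
  N20 sheds 110 MW to N10: 110 each.
    N10: 60+110 = 170 > 110
Round 3 — N10 trips offline.
  N10 sheds 170 MW: no online neighbours, lost.
No further trips.

120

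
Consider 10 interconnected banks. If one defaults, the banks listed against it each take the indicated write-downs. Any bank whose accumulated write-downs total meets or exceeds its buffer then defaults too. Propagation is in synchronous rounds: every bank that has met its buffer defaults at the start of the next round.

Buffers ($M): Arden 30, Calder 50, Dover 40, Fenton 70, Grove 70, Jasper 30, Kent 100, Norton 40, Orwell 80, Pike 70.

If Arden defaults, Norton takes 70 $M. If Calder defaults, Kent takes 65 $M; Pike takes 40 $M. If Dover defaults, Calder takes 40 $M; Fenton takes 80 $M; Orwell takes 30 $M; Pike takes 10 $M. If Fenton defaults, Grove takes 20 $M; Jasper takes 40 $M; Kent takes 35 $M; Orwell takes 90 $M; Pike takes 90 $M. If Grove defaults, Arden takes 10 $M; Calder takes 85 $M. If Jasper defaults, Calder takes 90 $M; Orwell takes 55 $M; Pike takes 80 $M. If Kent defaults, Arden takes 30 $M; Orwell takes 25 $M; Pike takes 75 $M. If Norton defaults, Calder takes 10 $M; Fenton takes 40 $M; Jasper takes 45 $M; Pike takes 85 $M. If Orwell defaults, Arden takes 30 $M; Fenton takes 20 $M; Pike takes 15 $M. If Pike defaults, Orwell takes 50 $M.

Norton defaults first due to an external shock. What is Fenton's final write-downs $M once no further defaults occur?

Round 1 — Norton defaults (initial).
  Calder: +10 → 10 < 50
  Fenton: +40 → 40 < 70
  Jasper: +45 → 45 ≥ 30
  Pike: +85 → 85 ≥ 70
Round 2 — Jasper, Pike default.
  Calder: +90 → 100 ≥ 50
  Orwell: +55+50 → 105 ≥ 80
Round 3 — Calder, Orwell default.
  Arden: +30 → 30 ≥ 30
  Fenton: +20 → 60 < 70
  Kent: +65 → 65 < 100
Round 4 — Arden defaults.
No further defaults.

60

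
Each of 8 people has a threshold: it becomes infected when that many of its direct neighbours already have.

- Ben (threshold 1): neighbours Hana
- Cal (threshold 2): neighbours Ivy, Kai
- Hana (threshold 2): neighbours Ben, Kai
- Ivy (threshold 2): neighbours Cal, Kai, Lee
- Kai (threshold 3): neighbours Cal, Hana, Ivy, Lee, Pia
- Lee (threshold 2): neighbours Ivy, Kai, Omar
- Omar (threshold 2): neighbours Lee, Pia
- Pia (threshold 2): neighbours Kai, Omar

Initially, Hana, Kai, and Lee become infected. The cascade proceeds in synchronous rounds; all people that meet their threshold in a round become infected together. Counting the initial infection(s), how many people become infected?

6

Round 1 — Hana, Kai, Lee become infected (initial).
Round 2 — checking thresholds:
  Ben: 1 of 1 neighbours ≥ 1, becomes infected.
  Cal: 1 of 2 neighbours < 2, below threshold.
  Ivy: 2 of 3 neighbours ≥ 2, becomes infected.
  Omar: 1 of 2 neighbours < 2, below threshold.
  Pia: 1 of 2 neighbours < 2, below threshold.
Round 3 — checking thresholds:
  Cal: 2 of 2 neighbours ≥ 2, becomes infected.
  Omar: 1 of 2 neighbours < 2, below threshold.
  Pia: 1 of 2 neighbours < 2, below threshold.
Round 4 — no new infections; cascade stops.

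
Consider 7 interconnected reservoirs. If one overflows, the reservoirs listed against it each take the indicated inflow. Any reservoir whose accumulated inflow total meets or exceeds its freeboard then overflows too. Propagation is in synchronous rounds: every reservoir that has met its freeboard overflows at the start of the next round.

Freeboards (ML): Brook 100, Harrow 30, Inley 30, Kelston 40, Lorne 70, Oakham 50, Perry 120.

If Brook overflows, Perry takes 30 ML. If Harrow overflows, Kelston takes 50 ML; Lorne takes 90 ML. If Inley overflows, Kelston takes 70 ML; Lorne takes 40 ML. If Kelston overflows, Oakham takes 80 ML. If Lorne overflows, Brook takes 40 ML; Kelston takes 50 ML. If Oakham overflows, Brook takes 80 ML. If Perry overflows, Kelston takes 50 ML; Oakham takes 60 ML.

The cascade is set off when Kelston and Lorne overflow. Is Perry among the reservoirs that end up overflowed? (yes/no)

no

Round 1 — Kelston, Lorne overflow (initial).
  Brook: +40 → 40 < 100
  Oakham: +80 → 80 ≥ 50
Round 2 — Oakham overflows.
  Brook: +80 → 120 ≥ 100
Round 3 — Brook overflows.
  Perry: +30 → 30 < 120
No further overflows.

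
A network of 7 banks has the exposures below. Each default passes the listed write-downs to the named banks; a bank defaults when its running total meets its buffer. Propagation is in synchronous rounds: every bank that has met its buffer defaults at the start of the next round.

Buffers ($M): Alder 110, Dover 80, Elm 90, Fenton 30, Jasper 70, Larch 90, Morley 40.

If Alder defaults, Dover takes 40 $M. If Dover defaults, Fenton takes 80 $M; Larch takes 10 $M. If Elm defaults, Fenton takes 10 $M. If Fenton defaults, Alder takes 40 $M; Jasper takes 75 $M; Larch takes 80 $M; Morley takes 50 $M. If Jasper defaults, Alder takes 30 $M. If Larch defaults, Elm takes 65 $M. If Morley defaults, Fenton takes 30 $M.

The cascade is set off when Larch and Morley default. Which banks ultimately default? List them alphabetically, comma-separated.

Round 1 — Larch, Morley default (initial).
  Elm: +65 → 65 < 90
  Fenton: +30 → 30 ≥ 30
Round 2 — Fenton defaults.
  Alder: +40 → 40 < 110
  Jasper: +75 → 75 ≥ 70
Round 3 — Jasper defaults.
  Alder: +30 → 70 < 110
No further defaults.

Fenton, Jasper, Larch, Morley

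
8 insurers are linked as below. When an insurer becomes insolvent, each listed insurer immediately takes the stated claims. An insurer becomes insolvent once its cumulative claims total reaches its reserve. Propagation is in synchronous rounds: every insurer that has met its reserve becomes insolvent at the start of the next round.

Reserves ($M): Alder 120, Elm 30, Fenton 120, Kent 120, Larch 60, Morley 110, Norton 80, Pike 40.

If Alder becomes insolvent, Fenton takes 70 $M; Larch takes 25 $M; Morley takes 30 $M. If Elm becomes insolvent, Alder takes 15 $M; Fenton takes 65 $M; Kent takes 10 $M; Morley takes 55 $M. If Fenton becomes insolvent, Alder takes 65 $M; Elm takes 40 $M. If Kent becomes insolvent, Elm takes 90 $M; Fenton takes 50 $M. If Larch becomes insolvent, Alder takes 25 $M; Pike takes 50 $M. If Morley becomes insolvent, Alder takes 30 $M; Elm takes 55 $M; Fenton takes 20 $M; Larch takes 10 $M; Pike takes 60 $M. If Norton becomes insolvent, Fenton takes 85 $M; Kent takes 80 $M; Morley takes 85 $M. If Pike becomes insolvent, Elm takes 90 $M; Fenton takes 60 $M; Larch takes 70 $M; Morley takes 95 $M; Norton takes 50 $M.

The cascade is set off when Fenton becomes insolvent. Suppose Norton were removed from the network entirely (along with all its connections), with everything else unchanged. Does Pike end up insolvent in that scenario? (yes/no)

no

With Norton removed:
Round 1 — Fenton becomes insolvent (initial).
  Alder: +65 → 65 < 120
  Elm: +40 → 40 ≥ 30
Round 2 — Elm becomes insolvent.
  Alder: +15 → 80 < 120
  Kent: +10 → 10 < 120
  Morley: +55 → 55 < 110
No further insolvencies.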